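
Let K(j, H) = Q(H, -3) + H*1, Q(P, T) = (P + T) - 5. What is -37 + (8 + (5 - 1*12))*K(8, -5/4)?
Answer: -95/2 ≈ -47.500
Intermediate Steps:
Q(P, T) = -5 + P + T
K(j, H) = -8 + 2*H (K(j, H) = (-5 + H - 3) + H*1 = (-8 + H) + H = -8 + 2*H)
-37 + (8 + (5 - 1*12))*K(8, -5/4) = -37 + (8 + (5 - 1*12))*(-8 + 2*(-5/4)) = -37 + (8 + (5 - 12))*(-8 + 2*(-5*¼)) = -37 + (8 - 7)*(-8 + 2*(-5/4)) = -37 + 1*(-8 - 5/2) = -37 + 1*(-21/2) = -37 - 21/2 = -95/2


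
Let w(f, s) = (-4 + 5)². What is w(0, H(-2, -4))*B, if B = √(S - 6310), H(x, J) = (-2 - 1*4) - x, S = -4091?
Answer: I*√10401 ≈ 101.99*I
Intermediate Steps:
H(x, J) = -6 - x (H(x, J) = (-2 - 4) - x = -6 - x)
w(f, s) = 1 (w(f, s) = 1² = 1)
B = I*√10401 (B = √(-4091 - 6310) = √(-10401) = I*√10401 ≈ 101.99*I)
w(0, H(-2, -4))*B = 1*(I*√10401) = I*√10401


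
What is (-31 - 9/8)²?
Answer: 66049/64 ≈ 1032.0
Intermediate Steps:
(-31 - 9/8)² = (-257/8)² = 66049/64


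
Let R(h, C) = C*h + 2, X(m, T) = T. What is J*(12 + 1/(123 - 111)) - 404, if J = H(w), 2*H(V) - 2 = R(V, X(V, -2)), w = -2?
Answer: -1067/3 ≈ -355.67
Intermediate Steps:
R(h, C) = 2 + C*h
H(V) = 2 - V (H(V) = 1 + (2 - 2*V)/2 = 1 + (1 - V) = 2 - V)
J = 4 (J = 2 - 1*(-2) = 2 + 2 = 4)
J*(12 + 1/(123 - 111)) - 404 = 4*(12 + 1/(123 - 111)) - 404 = 4*(12 + 1/12) - 404 = 4*(145/12) - 404 = 145/3 - 404 = -1067/3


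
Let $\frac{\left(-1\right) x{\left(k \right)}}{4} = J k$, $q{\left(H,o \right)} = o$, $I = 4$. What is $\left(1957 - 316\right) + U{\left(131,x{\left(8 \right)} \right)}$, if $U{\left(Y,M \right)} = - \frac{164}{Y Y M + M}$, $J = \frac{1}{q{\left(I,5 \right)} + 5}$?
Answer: $\frac{112651573}{68648} \approx 1641.0$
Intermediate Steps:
$J = \frac{1}{10}$ ($J = \frac{1}{5 + 5} = \frac{1}{10} \approx 0.1$)
$x{\left(k \right)} = - \frac{2 k}{5}$ ($x{\left(k \right)} = - 4 \frac{k}{10} = - \frac{2 k}{5}$)
$U{\left(Y,M \right)} = - \frac{164}{M + M Y^{2}}$ ($U{\left(Y,M \right)} = - \frac{164}{Y^{2} M + M} = - \frac{164}{M Y^{2} + M} = - \frac{164}{M + M Y^{2}}$)
$\left(1957 - 316\right) + U{\left(131,x{\left(8 \right)} \right)} = \left(1957 - 316\right) - \frac{164}{\left(- \frac{2}{5}\right) 8 \left(1 + 131^{2}\right)} = 1641 - \frac{164}{\left(- \frac{16}{5}\right) \left(1 + 17161\right)} = 1641 - - \frac{205}{4 \cdot 17162} = 1641 - \left(- \frac{205}{4}\right) \frac{1}{17162} = 1641 + \frac{205}{68648} = \frac{112651573}{68648}$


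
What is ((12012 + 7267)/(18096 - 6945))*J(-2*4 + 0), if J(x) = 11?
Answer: 212069/11151 ≈ 19.018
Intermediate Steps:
((12012 + 7267)/(18096 - 6945))*J(-2*4 + 0) = ((12012 + 7267)/(18096 - 6945))*11 = (19279/11151)*11 = 212069/11151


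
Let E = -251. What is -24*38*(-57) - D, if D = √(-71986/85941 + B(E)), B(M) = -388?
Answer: 51984 - I*√35455536734/9549 ≈ 51984.0 - 19.719*I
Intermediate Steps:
D = I*√35455536734/9549 (D = √(-71986/85941 - 388) = √(-33417094/85941) = I*√35455536734/9549 ≈ 19.719*I)
-24*38*(-57) - D = -24*38*(-57) - I*√35455536734/9549 = -912*(-57) - I*√35455536734/9549 = 51984 - I*√35455536734/9549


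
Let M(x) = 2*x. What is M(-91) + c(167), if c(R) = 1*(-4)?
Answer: -186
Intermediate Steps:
c(R) = -4
M(-91) + c(167) = 2*(-91) - 4 = -182 - 4 = -186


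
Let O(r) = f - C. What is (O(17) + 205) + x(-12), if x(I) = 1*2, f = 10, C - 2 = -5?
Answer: 220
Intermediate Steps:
C = -3 (C = 2 - 5 = -3)
x(I) = 2
O(r) = 13 (O(r) = 10 - 1*(-3) = 10 + 3 = 13)
(O(17) + 205) + x(-12) = (13 + 205) + 2 = 218 + 2 = 220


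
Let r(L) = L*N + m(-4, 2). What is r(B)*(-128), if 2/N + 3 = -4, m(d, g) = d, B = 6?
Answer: 5120/7 ≈ 731.43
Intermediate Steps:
N = -2/7 (N = 2/(-3 - 4) = 2/(-7) = 2*(-1/7) = -2/7 ≈ -0.28571)
r(L) = -4 - 2*L/7 (r(L) = L*(-2/7) - 4 = -2*L/7 - 4 = -4 - 2*L/7)
r(B)*(-128) = (-4 - 2/7*6)*(-128) = (-4 - 12/7)*(-128) = -40/7*(-128) = 5120/7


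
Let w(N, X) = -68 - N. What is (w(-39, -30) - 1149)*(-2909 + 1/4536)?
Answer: 7771986347/2268 ≈ 3.4268e+6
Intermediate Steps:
(w(-39, -30) - 1149)*(-2909 + 1/4536) = ((-68 - 1*(-39)) - 1149)*(-2909 + 1/4536) = ((-68 + 39) - 1149)*(-2909 + 1/4536) = (-29 - 1149)*(-13195223/4536) = -1178*(-13195223/4536) = 7771986347/2268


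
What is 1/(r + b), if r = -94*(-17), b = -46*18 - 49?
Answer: 1/721 ≈ 0.0013870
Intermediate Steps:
b = -877 (b = -828 - 49 = -877)
r = 1598
1/(r + b) = 1/(1598 - 877) = 1/721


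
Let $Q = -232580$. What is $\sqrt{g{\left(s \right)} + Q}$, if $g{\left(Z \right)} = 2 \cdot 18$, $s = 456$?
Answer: $52 i \sqrt{86} \approx 482.23 i$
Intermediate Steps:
$g{\left(Z \right)} = 36$
$\sqrt{g{\left(s \right)} + Q} = \sqrt{36 - 232580} = \sqrt{-232544} = 52 i \sqrt{86}$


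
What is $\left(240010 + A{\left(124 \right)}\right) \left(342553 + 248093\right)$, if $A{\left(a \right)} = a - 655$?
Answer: $141447313434$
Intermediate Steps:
$A{\left(a \right)} = -655 + a$
$\left(240010 + A{\left(124 \right)}\right) \left(342553 + 248093\right) = \left(240010 + \left(-655 + 124\right)\right) \left(342553 + 248093\right) = \left(240010 - 531\right) 590646 = 239479 \cdot 590646 = 141447313434$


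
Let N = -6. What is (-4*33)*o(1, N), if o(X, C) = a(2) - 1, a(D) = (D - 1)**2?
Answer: 0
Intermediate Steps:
a(D) = (-1 + D)**2
o(X, C) = 0 (o(X, C) = (-1 + 2)**2 - 1 = 1**2 - 1 = 1 - 1 = 0)
(-4*33)*o(1, N) = -4*33*0 = -132*0 = 0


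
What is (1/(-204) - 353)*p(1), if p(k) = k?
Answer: -72013/204 ≈ -353.00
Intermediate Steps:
(1/(-204) - 353)*p(1) = (1/(-204) - 353)*1 = (-1/204 - 353)*1 = -72013/204*1 = -72013/204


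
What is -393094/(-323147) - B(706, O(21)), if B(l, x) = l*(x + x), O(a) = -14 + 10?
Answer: 1825527350/323147 ≈ 5649.2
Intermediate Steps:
O(a) = -4
B(l, x) = 2*l*x (B(l, x) = l*(2*x) = 2*l*x)
-393094/(-323147) - B(706, O(21)) = -393094/(-323147) - 2*706*(-4) = -393094*(-1/323147) - 1*(-5648) = 393094/323147 + 5648 = 1825527350/323147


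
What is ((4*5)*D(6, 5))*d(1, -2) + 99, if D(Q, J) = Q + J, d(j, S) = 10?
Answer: 2299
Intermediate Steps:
D(Q, J) = J + Q
((4*5)*D(6, 5))*d(1, -2) + 99 = ((4*5)*(5 + 6))*10 + 99 = (20*11)*10 + 99 = 220*10 + 99 = 2200 + 99 = 2299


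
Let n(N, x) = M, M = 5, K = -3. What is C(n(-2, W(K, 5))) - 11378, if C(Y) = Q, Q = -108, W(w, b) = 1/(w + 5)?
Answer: -11486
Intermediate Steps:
W(w, b) = 1/(5 + w)
n(N, x) = 5
C(Y) = -108
C(n(-2, W(K, 5))) - 11378 = -108 - 11378 = -11486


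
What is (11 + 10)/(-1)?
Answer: -21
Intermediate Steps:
(11 + 10)/(-1) = 21*(-1) = -21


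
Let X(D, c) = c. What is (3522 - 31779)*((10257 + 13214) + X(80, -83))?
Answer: -660874716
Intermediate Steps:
(3522 - 31779)*((10257 + 13214) + X(80, -83)) = (3522 - 31779)*((10257 + 13214) - 83) = -28257*(23471 - 83) = -28257*23388 = -660874716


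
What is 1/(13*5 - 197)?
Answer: -1/132 ≈ -0.0075758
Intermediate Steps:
1/(13*5 - 197) = 1/(65 - 197) = 1/(-132) = -1/132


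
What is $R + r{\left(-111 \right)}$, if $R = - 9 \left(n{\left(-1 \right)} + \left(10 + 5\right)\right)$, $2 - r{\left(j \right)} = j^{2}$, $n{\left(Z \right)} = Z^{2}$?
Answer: $-12463$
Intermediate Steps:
$r{\left(j \right)} = 2 - j^{2}$
$R = -144$ ($R = - 9 \left(\left(-1\right)^{2} + \left(10 + 5\right)\right) = - 9 \left(1 + 15\right) = \left(-9\right) 16 = -144$)
$R + r{\left(-111 \right)} = -144 + \left(2 - \left(-111\right)^{2}\right) = -144 + \left(2 - 12321\right) = -144 - 12319 = -12463$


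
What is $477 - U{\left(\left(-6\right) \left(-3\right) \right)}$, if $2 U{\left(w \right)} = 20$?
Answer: $467$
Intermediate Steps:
$U{\left(w \right)} = 10$ ($U{\left(w \right)} = \frac{1}{2} \cdot 20 = 10$)
$477 - U{\left(\left(-6\right) \left(-3\right) \right)} = 477 - 10 = 467$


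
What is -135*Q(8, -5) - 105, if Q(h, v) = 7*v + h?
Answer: 3540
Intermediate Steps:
Q(h, v) = h + 7*v
-135*Q(8, -5) - 105 = -135*(8 + 7*(-5)) - 105 = -135*(8 - 35) - 105 = -135*(-27) - 105 = 3645 - 105 = 3540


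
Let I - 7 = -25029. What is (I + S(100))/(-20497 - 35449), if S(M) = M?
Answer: 12461/27973 ≈ 0.44547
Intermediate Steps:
I = -25022 (I = 7 - 25029 = -25022)
(I + S(100))/(-20497 - 35449) = (-25022 + 100)/(-20497 - 35449) = -24922/(-55946) = -24922*(-1/55946) = 12461/27973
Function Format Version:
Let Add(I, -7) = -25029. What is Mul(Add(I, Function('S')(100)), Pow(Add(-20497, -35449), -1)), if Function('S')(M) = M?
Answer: Rational(12461, 27973) ≈ 0.44547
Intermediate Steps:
I = -25022 (I = Add(7, -25029) = -25022)
Mul(Add(I, Function('S')(100)), Pow(Add(-20497, -35449), -1)) = Mul(Add(-25022, 100), Pow(Add(-20497, -35449), -1)) = Mul(-24922, Pow(-55946, -1)) = Mul(-24922, Rational(-1, 55946)) = Rational(12461, 27973)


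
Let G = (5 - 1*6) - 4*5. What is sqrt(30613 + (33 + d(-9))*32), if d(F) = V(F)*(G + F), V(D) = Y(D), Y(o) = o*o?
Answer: I*sqrt(46091) ≈ 214.69*I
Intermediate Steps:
Y(o) = o**2
V(D) = D**2
G = -21 (G = (5 - 6) - 20 = -1 - 20 = -21)
d(F) = F**2*(-21 + F)
sqrt(30613 + (33 + d(-9))*32) = sqrt(30613 + (33 + (-9)**2*(-21 - 9))*32) = sqrt(30613 + (33 + 81*(-30))*32) = sqrt(30613 + (33 - 2430)*32) = sqrt(30613 - 2397*32) = sqrt(30613 - 76704) = sqrt(-46091) = I*sqrt(46091)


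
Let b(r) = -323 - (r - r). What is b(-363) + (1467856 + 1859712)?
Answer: 3327245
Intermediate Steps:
b(r) = -323 (b(r) = -323 - 1*0 = -323 + 0 = -323)
b(-363) + (1467856 + 1859712) = -323 + (1467856 + 1859712) = -323 + 3327568 = 3327245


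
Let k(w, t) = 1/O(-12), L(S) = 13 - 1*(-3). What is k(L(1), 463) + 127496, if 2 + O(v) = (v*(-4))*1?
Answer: 5864817/46 ≈ 1.2750e+5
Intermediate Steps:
O(v) = -2 - 4*v (O(v) = -2 + (v*(-4))*1 = -2 - 4*v*1 = -2 - 4*v)
L(S) = 16 (L(S) = 13 + 3 = 16)
k(w, t) = 1/46 (k(w, t) = 1/(-2 - 4*(-12)) = 1/(-2 + 48) = 1/46)
k(L(1), 463) + 127496 = 1/46 + 127496 = 5864817/46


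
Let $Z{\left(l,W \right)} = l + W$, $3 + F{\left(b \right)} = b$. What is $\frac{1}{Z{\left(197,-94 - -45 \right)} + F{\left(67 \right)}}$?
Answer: $\frac{1}{212} \approx 0.004717$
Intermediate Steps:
$F{\left(b \right)} = -3 + b$
$Z{\left(l,W \right)} = W + l$
$\frac{1}{Z{\left(197,-94 - -45 \right)} + F{\left(67 \right)}} = \frac{1}{\left(\left(-94 - -45\right) + 197\right) + \left(-3 + 67\right)} = \frac{1}{\left(\left(-94 + 45\right) + 197\right) + 64} = \frac{1}{\left(-49 + 197\right) + 64} = \frac{1}{148 + 64} = \frac{1}{212}$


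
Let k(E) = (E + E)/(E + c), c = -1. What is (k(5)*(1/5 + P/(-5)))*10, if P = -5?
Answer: 30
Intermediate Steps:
k(E) = 2*E/(-1 + E) (k(E) = (E + E)/(E - 1) = (2*E)/(-1 + E) = 2*E/(-1 + E))
(k(5)*(1/5 + P/(-5)))*10 = ((2*5/(-1 + 5))*(1/5 - 5/(-5)))*10 = ((2*5/4)*(1*(⅕) - 5*(-⅕)))*10 = ((2*5*(¼))*(⅕ + 1))*10 = ((5/2)*(6/5))*10 = 3*10 = 30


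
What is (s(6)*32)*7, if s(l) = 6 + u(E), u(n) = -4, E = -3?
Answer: 448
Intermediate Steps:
s(l) = 2 (s(l) = 6 - 4 = 2)
(s(6)*32)*7 = (2*32)*7 = 64*7 = 448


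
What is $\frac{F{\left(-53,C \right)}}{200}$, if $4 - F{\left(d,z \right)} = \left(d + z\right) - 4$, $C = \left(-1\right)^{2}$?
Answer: $\frac{3}{10} \approx 0.3$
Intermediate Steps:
$C = 1$
$F{\left(d,z \right)} = 8 - d - z$ ($F{\left(d,z \right)} = 4 - \left(\left(d + z\right) - 4\right) = 4 - \left(-4 + d + z\right) = 8 - d - z$)
$\frac{F{\left(-53,C \right)}}{200} = \frac{8 - -53 - 1}{200} = \frac{8 + 53 - 1}{200} = \frac{1}{200} \cdot 60 = \frac{3}{10}$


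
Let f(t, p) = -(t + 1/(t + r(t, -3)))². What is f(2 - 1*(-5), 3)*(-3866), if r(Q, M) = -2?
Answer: 5010336/25 ≈ 2.0041e+5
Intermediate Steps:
f(t, p) = -(t + 1/(-2 + t))² (f(t, p) = -(t + 1/(t - 2))² = -(t + 1/(-2 + t))²)
f(2 - 1*(-5), 3)*(-3866) = -(1 + (2 - 1*(-5))² - 2*(2 - 1*(-5)))²/(-2 + (2 - 1*(-5)))²*(-3866) = -(1 + (2 + 5)² - 2*(2 + 5))²/(-2 + (2 + 5))²*(-3866) = -(1 + 7² - 2*7)²/(-2 + 7)²*(-3866) = -1*(1 + 49 - 14)²/5²*(-3866) = -1*1/25*36²*(-3866) = -1*1/25*1296*(-3866) = -1296/25*(-3866) = 5010336/25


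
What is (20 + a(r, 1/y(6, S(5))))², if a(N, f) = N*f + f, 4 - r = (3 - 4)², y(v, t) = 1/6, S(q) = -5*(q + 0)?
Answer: 1936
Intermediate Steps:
S(q) = -5*q
y(v, t) = ⅙
r = 3 (r = 4 - (3 - 4)² = 4 - 1*(-1)² = 4 - 1*1 = 4 - 1 = 3)
a(N, f) = f + N*f
(20 + a(r, 1/y(6, S(5))))² = (20 + (1 + 3)/(⅙))² = (20 + 6*4)² = (20 + 24)² = 44² = 1936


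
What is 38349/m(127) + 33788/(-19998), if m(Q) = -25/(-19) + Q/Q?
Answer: 60205273/3636 ≈ 16558.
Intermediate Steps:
m(Q) = 44/19 (m(Q) = -25*(-1/19) + 1 = 25/19 + 1 = 44/19)
38349/m(127) + 33788/(-19998) = 38349/(44/19) + 33788/(-19998) = 38349*(19/44) + 33788*(-1/19998) = 728631/44 - 16894/9999 = 60205273/3636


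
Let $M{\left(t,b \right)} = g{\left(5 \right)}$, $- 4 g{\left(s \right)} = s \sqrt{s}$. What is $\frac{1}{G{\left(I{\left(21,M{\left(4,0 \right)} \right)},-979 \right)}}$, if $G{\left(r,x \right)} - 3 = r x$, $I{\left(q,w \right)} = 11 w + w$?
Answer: $- \frac{1}{359415372} + \frac{4895 \sqrt{5}}{359415372} \approx 3.0451 \cdot 10^{-5}$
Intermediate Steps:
$g{\left(s \right)} = - \frac{s^{\frac{3}{2}}}{4}$ ($g{\left(s \right)} = - \frac{s \sqrt{s}}{4} = - \frac{s^{\frac{3}{2}}}{4}$)
$M{\left(t,b \right)} = - \frac{5 \sqrt{5}}{4}$ ($M{\left(t,b \right)} = - \frac{5^{\frac{3}{2}}}{4} = - \frac{5 \sqrt{5}}{4}$)
$I{\left(q,w \right)} = 12 w$
$G{\left(r,x \right)} = 3 + r x$
$\frac{1}{G{\left(I{\left(21,M{\left(4,0 \right)} \right)},-979 \right)}} = \frac{1}{3 + 12 \left(- \frac{5 \sqrt{5}}{4}\right) \left(-979\right)} = \frac{1}{3 + - 15 \sqrt{5} \left(-979\right)} = \frac{1}{3 + 14685 \sqrt{5}}$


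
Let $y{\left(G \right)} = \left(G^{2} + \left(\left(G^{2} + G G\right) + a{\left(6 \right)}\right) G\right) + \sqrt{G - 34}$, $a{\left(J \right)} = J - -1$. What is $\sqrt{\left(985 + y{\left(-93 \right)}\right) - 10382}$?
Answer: $\sqrt{-1610113 + i \sqrt{127}} \approx 0.004 + 1268.9 i$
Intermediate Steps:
$a{\left(J \right)} = 1 + J$ ($a{\left(J \right)} = J + 1 = 1 + J$)
$y{\left(G \right)} = G^{2} + \sqrt{-34 + G} + G \left(7 + 2 G^{2}\right)$ ($y{\left(G \right)} = \left(G^{2} + \left(\left(G^{2} + G G\right) + \left(1 + 6\right)\right) G\right) + \sqrt{G - 34} = \left(G^{2} + \left(\left(G^{2} + G^{2}\right) + 7\right) G\right) + \sqrt{-34 + G} = \left(G^{2} + \left(2 G^{2} + 7\right) G\right) + \sqrt{-34 + G} = \left(G^{2} + \left(7 + 2 G^{2}\right) G\right) + \sqrt{-34 + G} = \left(G^{2} + G \left(7 + 2 G^{2}\right)\right) + \sqrt{-34 + G} = G^{2} + \sqrt{-34 + G} + G \left(7 + 2 G^{2}\right)$)
$\sqrt{\left(985 + y{\left(-93 \right)}\right) - 10382} = \sqrt{\left(985 + \left(\left(-93\right)^{2} + \sqrt{-34 - 93} + 2 \left(-93\right)^{3} + 7 \left(-93\right)\right)\right) - 10382} = \sqrt{\left(985 + \left(8649 + \sqrt{-127} + 2 \left(-804357\right) - 651\right)\right) - 10382} = \sqrt{\left(985 + \left(8649 + i \sqrt{127} - 1608714 - 651\right)\right) - 10382} = \sqrt{\left(985 - \left(1600716 - i \sqrt{127}\right)\right) - 10382} = \sqrt{\left(-1599731 + i \sqrt{127}\right) - 10382} = \sqrt{-1610113 + i \sqrt{127}}$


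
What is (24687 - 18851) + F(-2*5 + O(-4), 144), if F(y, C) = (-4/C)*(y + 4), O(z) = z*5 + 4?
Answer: 105059/18 ≈ 5836.6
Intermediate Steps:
O(z) = 4 + 5*z (O(z) = 5*z + 4 = 4 + 5*z)
F(y, C) = -4*(4 + y)/C (F(y, C) = (-4/C)*(4 + y) = -4*(4 + y)/C)
(24687 - 18851) + F(-2*5 + O(-4), 144) = (24687 - 18851) + 4*(-4 - (-2*5 + (4 + 5*(-4))))/144 = 5836 + 4*(1/144)*(-4 - (-10 + (4 - 20))) = 5836 + 4*(1/144)*(-4 - (-10 - 16)) = 5836 + 4*(1/144)*(-4 - 1*(-26)) = 5836 + 4*(1/144)*(-4 + 26) = 5836 + 4*(1/144)*22 = 5836 + 11/18 = 105059/18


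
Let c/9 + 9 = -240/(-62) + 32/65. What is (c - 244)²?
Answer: 331484608009/4060225 ≈ 81642.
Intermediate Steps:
c = -84087/2015 (c = -81 + 9*(-240/(-62) + 32/65) = -81 + 9*(-240*(-1/62) + 32*(1/65)) = -81 + 9*(120/31 + 32/65) = -81 + 9*(8792/2015) = -81 + 79128/2015 = -84087/2015 ≈ -41.731)
(c - 244)² = (-84087/2015 - 244)² = (-575747/2015)² = 331484608009/4060225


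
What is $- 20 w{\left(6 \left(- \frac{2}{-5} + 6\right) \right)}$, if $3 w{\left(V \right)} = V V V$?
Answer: $- \frac{9437184}{25} \approx -3.7749 \cdot 10^{5}$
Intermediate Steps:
$w{\left(V \right)} = \frac{V^{3}}{3}$ ($w{\left(V \right)} = \frac{V V V}{3} = \frac{V^{2} V}{3} = \frac{V^{3}}{3}$)
$- 20 w{\left(6 \left(- \frac{2}{-5} + 6\right) \right)} = - 20 \frac{\left(6 \left(- \frac{2}{-5} + 6\right)\right)^{3}}{3} = - 20 \frac{\left(6 \left(\left(-2\right) \left(- \frac{1}{5}\right) + 6\right)\right)^{3}}{3} = - 20 \frac{\left(6 \left(\frac{2}{5} + 6\right)\right)^{3}}{3} = - 20 \frac{\left(6 \cdot \frac{32}{5}\right)^{3}}{3} = - 20 \frac{\left(\frac{192}{5}\right)^{3}}{3} = - 20 \cdot \frac{1}{3} \cdot \frac{7077888}{125} = \left(-20\right) \frac{2359296}{125} = - \frac{9437184}{25}$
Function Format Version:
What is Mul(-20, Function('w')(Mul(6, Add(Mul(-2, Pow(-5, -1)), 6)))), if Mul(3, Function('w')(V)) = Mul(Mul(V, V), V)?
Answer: Rational(-9437184, 25) ≈ -3.7749e+5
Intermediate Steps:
Function('w')(V) = Mul(Rational(1, 3), Pow(V, 3)) (Function('w')(V) = Mul(Rational(1, 3), Mul(Mul(V, V), V)) = Mul(Rational(1, 3), Mul(Pow(V, 2), V)) = Mul(Rational(1, 3), Pow(V, 3)))
Mul(-20, Function('w')(Mul(6, Add(Mul(-2, Pow(-5, -1)), 6)))) = Mul(-20, Mul(Rational(1, 3), Pow(Mul(6, Add(Mul(-2, Pow(-5, -1)), 6)), 3))) = Mul(-20, Mul(Rational(1, 3), Pow(Mul(6, Add(Mul(-2, Rational(-1, 5)), 6)), 3))) = Mul(-20, Mul(Rational(1, 3), Pow(Mul(6, Add(Rational(2, 5), 6)), 3))) = Mul(-20, Mul(Rational(1, 3), Pow(Mul(6, Rational(32, 5)), 3))) = Mul(-20, Mul(Rational(1, 3), Pow(Rational(192, 5), 3))) = Mul(-20, Mul(Rational(1, 3), Rational(7077888, 125))) = Mul(-20, Rational(2359296, 125)) = Rational(-9437184, 25)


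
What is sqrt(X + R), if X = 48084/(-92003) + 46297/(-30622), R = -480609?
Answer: I*sqrt(3814738915810695004334578)/2817315866 ≈ 693.26*I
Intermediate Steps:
X = -5731891139/2817315866 (X = 48084*(-1/92003) + 46297*(-1/30622) = -48084/92003 - 46297/30622 = -5731891139/2817315866 ≈ -2.0345)
sqrt(X + R) = sqrt(-5731891139/2817315866 - 480609) = sqrt(-1354033092933533/2817315866) = I*sqrt(3814738915810695004334578)/2817315866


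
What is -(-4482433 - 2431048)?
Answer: 6913481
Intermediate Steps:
-(-4482433 - 2431048) = -1*(-6913481) = 6913481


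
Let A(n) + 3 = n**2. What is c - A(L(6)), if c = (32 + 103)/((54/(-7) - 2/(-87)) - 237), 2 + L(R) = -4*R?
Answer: -100370656/149017 ≈ -673.55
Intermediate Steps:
L(R) = -2 - 4*R
c = -82215/149017 (c = 135/((54*(-1/7) - 2*(-1/87)) - 237) = 135/((-54/7 + 2/87) - 237) = 135/(-4684/609 - 237) = 135/(-149017/609) = 135*(-609/149017) = -82215/149017 ≈ -0.55172)
A(n) = -3 + n**2
c - A(L(6)) = -82215/149017 - (-3 + (-2 - 4*6)**2) = -82215/149017 - (-3 + (-2 - 24)**2) = -82215/149017 - (-3 + (-26)**2) = -82215/149017 - (-3 + 676) = -82215/149017 - 1*673 = -82215/149017 - 673 = -100370656/149017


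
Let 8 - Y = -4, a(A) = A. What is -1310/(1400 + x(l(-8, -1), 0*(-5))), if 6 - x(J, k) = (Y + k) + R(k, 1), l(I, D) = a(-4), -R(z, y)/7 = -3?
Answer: -1310/1373 ≈ -0.95411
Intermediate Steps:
R(z, y) = 21 (R(z, y) = -7*(-3) = 21)
l(I, D) = -4
Y = 12 (Y = 8 - 1*(-4) = 8 + 4 = 12)
x(J, k) = -27 - k (x(J, k) = 6 - ((12 + k) + 21) = 6 - (33 + k) = 6 + (-33 - k) = -27 - k)
-1310/(1400 + x(l(-8, -1), 0*(-5))) = -1310/(1400 + (-27 - 0*(-5))) = -1310/(1400 + (-27 - 1*0)) = -1310/(1400 + (-27 + 0)) = -1310/(1400 - 27) = -1310/1373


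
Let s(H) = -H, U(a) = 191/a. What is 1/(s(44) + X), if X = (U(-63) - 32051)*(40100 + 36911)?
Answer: -63/155516324216 ≈ -4.0510e-10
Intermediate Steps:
X = -155516321444/63 (X = (191/(-63) - 32051)*(40100 + 36911) = (191*(-1/63) - 32051)*77011 = (-191/63 - 32051)*77011 = -2019404/63*77011 = -155516321444/63 ≈ -2.4685e+9)
1/(s(44) + X) = 1/(-1*44 - 155516321444/63) = 1/(-44 - 155516321444/63) = 1/(-155516324216/63) = -63/155516324216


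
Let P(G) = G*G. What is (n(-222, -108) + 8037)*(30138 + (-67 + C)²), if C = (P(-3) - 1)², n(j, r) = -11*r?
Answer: 278106075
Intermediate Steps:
P(G) = G²
C = 64 (C = ((-3)² - 1)² = (9 - 1)² = 8² = 64)
(n(-222, -108) + 8037)*(30138 + (-67 + C)²) = (-11*(-108) + 8037)*(30138 + (-67 + 64)²) = (1188 + 8037)*(30138 + (-3)²) = 9225*(30138 + 9) = 9225*30147 = 278106075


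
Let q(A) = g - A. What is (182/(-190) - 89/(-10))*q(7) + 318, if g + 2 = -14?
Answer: 25713/190 ≈ 135.33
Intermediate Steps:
g = -16 (g = -2 - 14 = -16)
q(A) = -16 - A
(182/(-190) - 89/(-10))*q(7) + 318 = (182/(-190) - 89/(-10))*(-16 - 1*7) + 318 = (182*(-1/190) - 89*(-1/10))*(-16 - 7) + 318 = (-91/95 + 89/10)*(-23) + 318 = (1509/190)*(-23) + 318 = -34707/190 + 318 = 25713/190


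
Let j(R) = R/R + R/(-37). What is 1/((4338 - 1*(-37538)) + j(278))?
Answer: 37/1549171 ≈ 2.3884e-5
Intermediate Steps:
j(R) = 1 - R/37 (j(R) = 1 + R*(-1/37) = 1 - R/37)
1/((4338 - 1*(-37538)) + j(278)) = 1/((4338 - 1*(-37538)) + (1 - 1/37*278)) = 1/((4338 + 37538) + (1 - 278/37)) = 1/(41876 - 241/37) = 1/(1549171/37) = 37/1549171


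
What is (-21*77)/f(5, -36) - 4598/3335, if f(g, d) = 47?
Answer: -5608801/156745 ≈ -35.783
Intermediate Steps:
(-21*77)/f(5, -36) - 4598/3335 = -21*77/47 - 4598/3335 = -1617*1/47 - 4598*1/3335 = -1617/47 - 4598/3335 = -5608801/156745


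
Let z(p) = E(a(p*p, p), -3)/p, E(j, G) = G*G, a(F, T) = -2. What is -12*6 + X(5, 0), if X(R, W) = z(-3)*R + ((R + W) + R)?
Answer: -77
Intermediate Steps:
E(j, G) = G**2
z(p) = 9/p (z(p) = (-3)**2/p = 9/p)
X(R, W) = W - R (X(R, W) = (9/(-3))*R + ((R + W) + R) = (9*(-1/3))*R + (W + 2*R) = -3*R + (W + 2*R) = W - R)
-12*6 + X(5, 0) = -12*6 + (0 - 1*5) = -72 + (0 - 5) = -72 - 5 = -77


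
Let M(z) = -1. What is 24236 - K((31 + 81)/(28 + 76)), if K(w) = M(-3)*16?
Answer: 24252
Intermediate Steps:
K(w) = -16 (K(w) = -1*16 = -16)
24236 - K((31 + 81)/(28 + 76)) = 24236 - 1*(-16) = 24236 + 16 = 24252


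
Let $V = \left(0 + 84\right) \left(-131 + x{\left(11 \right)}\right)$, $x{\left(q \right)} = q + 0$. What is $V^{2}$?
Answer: $101606400$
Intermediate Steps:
$x{\left(q \right)} = q$
$V = -10080$ ($V = \left(0 + 84\right) \left(-131 + 11\right) = 84 \left(-120\right) = -10080$)
$V^{2} = \left(-10080\right)^{2} = 101606400$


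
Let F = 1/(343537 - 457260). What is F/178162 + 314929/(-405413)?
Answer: -6380813355779467/8214120277403038 ≈ -0.77681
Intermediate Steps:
F = -1/113723 (F = 1/(-113723) = -1/113723 ≈ -8.7933e-6)
F/178162 + 314929/(-405413) = -1/113723/178162 + 314929/(-405413) = -1/113723*1/178162 + 314929*(-1/405413) = -1/20261117126 - 314929/405413 = -6380813355779467/8214120277403038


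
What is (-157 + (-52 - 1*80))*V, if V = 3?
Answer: -867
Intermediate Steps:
(-157 + (-52 - 1*80))*V = (-157 + (-52 - 1*80))*3 = (-157 + (-52 - 80))*3 = (-157 - 132)*3 = -289*3 = -867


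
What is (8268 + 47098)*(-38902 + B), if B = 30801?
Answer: -448519966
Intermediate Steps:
(8268 + 47098)*(-38902 + B) = (8268 + 47098)*(-38902 + 30801) = 55366*(-8101) = -448519966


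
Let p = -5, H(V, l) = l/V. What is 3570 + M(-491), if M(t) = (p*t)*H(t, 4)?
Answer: 3550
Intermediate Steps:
M(t) = -20 (M(t) = (-5*t)*(4/t) = -20)
3570 + M(-491) = 3570 - 20 = 3550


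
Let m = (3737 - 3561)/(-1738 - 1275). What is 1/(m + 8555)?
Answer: 3013/25776039 ≈ 0.00011689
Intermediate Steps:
m = -176/3013 (m = 176/(-3013) = 176*(-1/3013) = -176/3013 ≈ -0.058414)
1/(m + 8555) = 1/(-176/3013 + 8555) = 1/(25776039/3013) = 3013/25776039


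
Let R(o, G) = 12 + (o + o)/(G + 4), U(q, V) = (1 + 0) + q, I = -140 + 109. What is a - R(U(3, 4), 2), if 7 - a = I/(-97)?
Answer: -1936/291 ≈ -6.6529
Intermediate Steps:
I = -31
U(q, V) = 1 + q
R(o, G) = 12 + 2*o/(4 + G) (R(o, G) = 12 + (2*o)/(4 + G) = 12 + 2*o/(4 + G))
a = 648/97 (a = 7 - (-31)/(-97) = 7 - (-31)*(-1)/97 = 7 - 1*31/97 = 7 - 31/97 = 648/97 ≈ 6.6804)
a - R(U(3, 4), 2) = 648/97 - 2*(24 + (1 + 3) + 6*2)/(4 + 2) = 648/97 - 2*(24 + 4 + 12)/6 = 648/97 - 2*40/6 = 648/97 - 1*40/3 = 648/97 - 40/3 = -1936/291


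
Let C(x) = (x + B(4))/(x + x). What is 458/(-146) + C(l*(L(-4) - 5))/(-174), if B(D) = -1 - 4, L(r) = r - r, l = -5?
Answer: -99688/31755 ≈ -3.1393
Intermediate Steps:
L(r) = 0
B(D) = -5
C(x) = (-5 + x)/(2*x) (C(x) = (x - 5)/(x + x) = (-5 + x)/((2*x)) = (-5 + x)*(1/(2*x)) = (-5 + x)/(2*x))
458/(-146) + C(l*(L(-4) - 5))/(-174) = 458/(-146) + ((-5 - 5*(0 - 5))/(2*((-5*(0 - 5)))))/(-174) = 458*(-1/146) + ((-5 - 5*(-5))/(2*((-5*(-5)))))*(-1/174) = -229/73 + ((½)*(-5 + 25)/25)*(-1/174) = -229/73 + ((½)*(1/25)*20)*(-1/174) = -229/73 + (⅖)*(-1/174) = -229/73 - 1/435 = -99688/31755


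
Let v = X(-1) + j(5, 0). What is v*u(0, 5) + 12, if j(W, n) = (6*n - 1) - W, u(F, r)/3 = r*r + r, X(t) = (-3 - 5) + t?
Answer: -1338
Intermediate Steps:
X(t) = -8 + t
u(F, r) = 3*r + 3*r**2 (u(F, r) = 3*(r*r + r) = 3*(r**2 + r) = 3*(r + r**2) = 3*r + 3*r**2)
j(W, n) = -1 - W + 6*n (j(W, n) = (-1 + 6*n) - W = -1 - W + 6*n)
v = -15 (v = (-8 - 1) + (-1 - 1*5 + 6*0) = -9 + (-1 - 5 + 0) = -9 - 6 = -15)
v*u(0, 5) + 12 = -45*5*(1 + 5) + 12 = -45*5*6 + 12 = -15*90 + 12 = -1350 + 12 = -1338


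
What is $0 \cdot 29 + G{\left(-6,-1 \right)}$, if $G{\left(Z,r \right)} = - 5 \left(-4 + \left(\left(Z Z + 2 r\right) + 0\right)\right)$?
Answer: $-150$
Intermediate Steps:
$G{\left(Z,r \right)} = 20 - 10 r - 5 Z^{2}$ ($G{\left(Z,r \right)} = - 5 \left(-4 + \left(\left(Z^{2} + 2 r\right) + 0\right)\right) = - 5 \left(-4 + \left(Z^{2} + 2 r\right)\right) = - 5 \left(-4 + Z^{2} + 2 r\right) = 20 - 10 r - 5 Z^{2}$)
$0 \cdot 29 + G{\left(-6,-1 \right)} = 0 \cdot 29 - \left(-30 + 180\right) = 0 + \left(20 + 10 - 180\right) = 0 - 150 = -150$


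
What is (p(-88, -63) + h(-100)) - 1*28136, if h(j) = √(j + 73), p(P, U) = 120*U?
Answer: -35696 + 3*I*√3 ≈ -35696.0 + 5.1962*I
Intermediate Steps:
h(j) = √(73 + j)
(p(-88, -63) + h(-100)) - 1*28136 = (120*(-63) + √(73 - 100)) - 1*28136 = (-7560 + √(-27)) - 28136 = (-7560 + 3*I*√3) - 28136 = -35696 + 3*I*√3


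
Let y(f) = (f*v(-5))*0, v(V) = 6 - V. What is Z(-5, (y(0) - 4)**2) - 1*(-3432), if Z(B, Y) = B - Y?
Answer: 3411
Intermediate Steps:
y(f) = 0 (y(f) = (f*(6 - 1*(-5)))*0 = (f*(6 + 5))*0 = (f*11)*0 = (11*f)*0 = 0)
Z(-5, (y(0) - 4)**2) - 1*(-3432) = (-5 - (0 - 4)**2) - 1*(-3432) = (-5 - 1*(-4)**2) + 3432 = (-5 - 1*16) + 3432 = (-5 - 16) + 3432 = -21 + 3432 = 3411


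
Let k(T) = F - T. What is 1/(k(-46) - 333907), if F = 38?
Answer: -1/333823 ≈ -2.9956e-6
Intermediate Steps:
k(T) = 38 - T
1/(k(-46) - 333907) = 1/((38 - 1*(-46)) - 333907) = 1/((38 + 46) - 333907) = 1/(84 - 333907) = 1/(-333823) = -1/333823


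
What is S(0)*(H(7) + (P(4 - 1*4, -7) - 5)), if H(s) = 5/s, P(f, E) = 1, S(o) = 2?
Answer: -46/7 ≈ -6.5714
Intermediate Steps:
S(0)*(H(7) + (P(4 - 1*4, -7) - 5)) = 2*(5/7 + (1 - 5)) = 2*(5*(1/7) - 4) = 2*(5/7 - 4) = 2*(-23/7) = -46/7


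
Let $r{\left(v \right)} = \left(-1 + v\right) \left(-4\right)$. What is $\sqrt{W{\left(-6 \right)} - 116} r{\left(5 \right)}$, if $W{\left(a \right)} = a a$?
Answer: $- 64 i \sqrt{5} \approx - 143.11 i$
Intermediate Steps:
$W{\left(a \right)} = a^{2}$
$r{\left(v \right)} = 4 - 4 v$
$\sqrt{W{\left(-6 \right)} - 116} r{\left(5 \right)} = \sqrt{\left(-6\right)^{2} - 116} \left(4 - 20\right) = \sqrt{36 - 116} \left(4 - 20\right) = \sqrt{-80} \left(-16\right) = 4 i \sqrt{5} \left(-16\right) = - 64 i \sqrt{5}$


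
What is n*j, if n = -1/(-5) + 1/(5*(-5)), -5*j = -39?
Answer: 156/125 ≈ 1.2480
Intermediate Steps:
j = 39/5 (j = -⅕*(-39) = 39/5 ≈ 7.8000)
n = 4/25 (n = -1*(-⅕) + 1/(-25) = ⅕ + 1*(-1/25) = ⅕ - 1/25 = 4/25 ≈ 0.16000)
n*j = (4/25)*(39/5) = 156/125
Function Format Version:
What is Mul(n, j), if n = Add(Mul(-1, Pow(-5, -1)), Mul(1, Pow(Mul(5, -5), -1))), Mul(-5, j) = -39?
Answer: Rational(156, 125) ≈ 1.2480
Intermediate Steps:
j = Rational(39, 5) (j = Mul(Rational(-1, 5), -39) = Rational(39, 5) ≈ 7.8000)
n = Rational(4, 25) (n = Add(Mul(-1, Rational(-1, 5)), Mul(1, Pow(-25, -1))) = Add(Rational(1, 5), Mul(1, Rational(-1, 25))) = Add(Rational(1, 5), Rational(-1, 25)) = Rational(4, 25) ≈ 0.16000)
Mul(n, j) = Mul(Rational(4, 25), Rational(39, 5)) = Rational(156, 125)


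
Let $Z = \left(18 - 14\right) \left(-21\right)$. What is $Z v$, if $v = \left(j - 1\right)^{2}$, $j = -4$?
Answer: $-2100$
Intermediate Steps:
$Z = -84$ ($Z = 4 \left(-21\right) = -84$)
$v = 25$ ($v = \left(-4 - 1\right)^{2} = \left(-5\right)^{2} = 25$)
$Z v = \left(-84\right) 25 = -2100$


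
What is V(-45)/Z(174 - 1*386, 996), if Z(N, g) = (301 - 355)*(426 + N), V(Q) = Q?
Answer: 5/1284 ≈ 0.0038941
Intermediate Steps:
Z(N, g) = -23004 - 54*N (Z(N, g) = -54*(426 + N) = -23004 - 54*N)
V(-45)/Z(174 - 1*386, 996) = -45/(-23004 - 54*(174 - 1*386)) = -45/(-23004 - 54*(174 - 386)) = -45/(-23004 - 54*(-212)) = -45/(-23004 + 11448) = -45/(-11556) = -45*(-1/11556) = 5/1284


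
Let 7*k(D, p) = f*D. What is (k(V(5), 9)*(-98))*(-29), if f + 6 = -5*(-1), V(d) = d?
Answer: -2030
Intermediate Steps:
f = -1 (f = -6 - 5*(-1) = -6 + 5 = -1)
k(D, p) = -D/7 (k(D, p) = (-D)/7 = -D/7)
(k(V(5), 9)*(-98))*(-29) = (-1/7*5*(-98))*(-29) = -5/7*(-98)*(-29) = 70*(-29) = -2030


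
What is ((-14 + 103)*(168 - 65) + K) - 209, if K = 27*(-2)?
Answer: 8904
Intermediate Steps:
K = -54
((-14 + 103)*(168 - 65) + K) - 209 = ((-14 + 103)*(168 - 65) - 54) - 209 = (89*103 - 54) - 209 = (9167 - 54) - 209 = 9113 - 209 = 8904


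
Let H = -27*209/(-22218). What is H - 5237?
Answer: -38783341/7406 ≈ -5236.7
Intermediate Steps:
H = 1881/7406 (H = -5643*(-1/22218) = 1881/7406 ≈ 0.25398)
H - 5237 = 1881/7406 - 5237 = -38783341/7406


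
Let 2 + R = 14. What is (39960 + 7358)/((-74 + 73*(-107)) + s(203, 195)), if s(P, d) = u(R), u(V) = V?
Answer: -47318/7873 ≈ -6.0102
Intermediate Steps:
R = 12 (R = -2 + 14 = 12)
s(P, d) = 12
(39960 + 7358)/((-74 + 73*(-107)) + s(203, 195)) = (39960 + 7358)/((-74 + 73*(-107)) + 12) = 47318/((-74 - 7811) + 12) = 47318/(-7885 + 12) = 47318/(-7873) = 47318*(-1/7873) = -47318/7873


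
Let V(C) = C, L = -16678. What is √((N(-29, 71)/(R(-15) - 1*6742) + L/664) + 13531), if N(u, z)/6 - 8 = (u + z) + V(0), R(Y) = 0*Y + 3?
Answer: √16901631370360779/1118674 ≈ 116.21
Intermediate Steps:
R(Y) = 3 (R(Y) = 0 + 3 = 3)
N(u, z) = 48 + 6*u + 6*z (N(u, z) = 48 + 6*((u + z) + 0) = 48 + 6*(u + z) = 48 + (6*u + 6*z) = 48 + 6*u + 6*z)
√((N(-29, 71)/(R(-15) - 1*6742) + L/664) + 13531) = √(((48 + 6*(-29) + 6*71)/(3 - 1*6742) - 16678/664) + 13531) = √(((48 - 174 + 426)/(3 - 6742) - 16678*1/664) + 13531) = √((300/(-6739) - 8339/332) + 13531) = √((300*(-1/6739) - 8339/332) + 13531) = √((-300/6739 - 8339/332) + 13531) = √(-56296121/2237348 + 13531) = √(30217259667/2237348) = √16901631370360779/1118674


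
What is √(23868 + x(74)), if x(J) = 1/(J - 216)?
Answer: √481274210/142 ≈ 154.49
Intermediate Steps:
x(J) = 1/(-216 + J)
√(23868 + x(74)) = √(23868 + 1/(-216 + 74)) = √(23868 + 1/(-142)) = √(23868 - 1/142) = √(3389255/142) = √481274210/142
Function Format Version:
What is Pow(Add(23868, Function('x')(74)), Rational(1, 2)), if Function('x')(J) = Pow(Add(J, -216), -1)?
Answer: Mul(Rational(1, 142), Pow(481274210, Rational(1, 2))) ≈ 154.49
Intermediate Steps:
Function('x')(J) = Pow(Add(-216, J), -1)
Pow(Add(23868, Function('x')(74)), Rational(1, 2)) = Pow(Add(23868, Pow(Add(-216, 74), -1)), Rational(1, 2)) = Pow(Add(23868, Pow(-142, -1)), Rational(1, 2)) = Pow(Add(23868, Rational(-1, 142)), Rational(1, 2)) = Pow(Rational(3389255, 142), Rational(1, 2)) = Mul(Rational(1, 142), Pow(481274210, Rational(1, 2)))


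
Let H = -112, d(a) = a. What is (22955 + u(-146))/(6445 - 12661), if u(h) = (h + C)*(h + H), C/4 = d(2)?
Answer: -58559/6216 ≈ -9.4207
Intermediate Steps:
C = 8 (C = 4*2 = 8)
u(h) = (-112 + h)*(8 + h) (u(h) = (h + 8)*(h - 112) = (8 + h)*(-112 + h) = (-112 + h)*(8 + h))
(22955 + u(-146))/(6445 - 12661) = (22955 + (-896 + (-146)² - 104*(-146)))/(6445 - 12661) = (22955 + (-896 + 21316 + 15184))/(-6216) = (22955 + 35604)*(-1/6216) = 58559*(-1/6216) = -58559/6216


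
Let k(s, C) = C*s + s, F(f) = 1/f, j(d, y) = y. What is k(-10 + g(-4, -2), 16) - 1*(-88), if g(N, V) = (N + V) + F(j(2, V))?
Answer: -385/2 ≈ -192.50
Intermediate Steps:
g(N, V) = N + V + 1/V (g(N, V) = (N + V) + 1/V = N + V + 1/V)
k(s, C) = s + C*s
k(-10 + g(-4, -2), 16) - 1*(-88) = (-10 + (-4 - 2 + 1/(-2)))*(1 + 16) - 1*(-88) = (-10 + (-4 - 2 - 1/2))*17 + 88 = (-10 - 13/2)*17 + 88 = -33/2*17 + 88 = -561/2 + 88 = -385/2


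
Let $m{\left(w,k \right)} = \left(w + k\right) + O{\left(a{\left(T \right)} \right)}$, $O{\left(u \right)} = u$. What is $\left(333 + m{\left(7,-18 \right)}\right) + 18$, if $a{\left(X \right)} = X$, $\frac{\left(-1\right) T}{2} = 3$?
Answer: $334$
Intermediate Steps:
$T = -6$ ($T = \left(-2\right) 3 = -6$)
$m{\left(w,k \right)} = -6 + k + w$ ($m{\left(w,k \right)} = \left(w + k\right) - 6 = \left(k + w\right) - 6 = -6 + k + w$)
$\left(333 + m{\left(7,-18 \right)}\right) + 18 = \left(333 - 17\right) + 18 = 316 + 18 = 334$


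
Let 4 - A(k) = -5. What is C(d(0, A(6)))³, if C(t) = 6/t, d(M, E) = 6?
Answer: 1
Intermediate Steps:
A(k) = 9 (A(k) = 4 - 1*(-5) = 4 + 5 = 9)
C(d(0, A(6)))³ = (6/6)³ = (6*(⅙))³ = 1³ = 1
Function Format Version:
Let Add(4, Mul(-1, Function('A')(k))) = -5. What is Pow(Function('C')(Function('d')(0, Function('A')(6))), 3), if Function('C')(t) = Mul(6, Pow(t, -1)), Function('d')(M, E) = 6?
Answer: 1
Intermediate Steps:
Function('A')(k) = 9 (Function('A')(k) = Add(4, Mul(-1, -5)) = Add(4, 5) = 9)
Pow(Function('C')(Function('d')(0, Function('A')(6))), 3) = Pow(Mul(6, Pow(6, -1)), 3) = Pow(Mul(6, Rational(1, 6)), 3) = Pow(1, 3) = 1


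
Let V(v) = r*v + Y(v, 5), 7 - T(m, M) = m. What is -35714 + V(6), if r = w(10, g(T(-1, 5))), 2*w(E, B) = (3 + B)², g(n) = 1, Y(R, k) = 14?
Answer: -35652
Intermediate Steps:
T(m, M) = 7 - m
w(E, B) = (3 + B)²/2
r = 8 (r = (3 + 1)²/2 = (½)*4² = (½)*16 = 8)
V(v) = 14 + 8*v (V(v) = 8*v + 14 = 14 + 8*v)
-35714 + V(6) = -35714 + (14 + 8*6) = -35714 + (14 + 48) = -35714 + 62 = -35652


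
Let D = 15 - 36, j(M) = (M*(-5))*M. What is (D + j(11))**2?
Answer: 391876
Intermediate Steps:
j(M) = -5*M**2 (j(M) = (-5*M)*M = -5*M**2)
D = -21
(D + j(11))**2 = (-21 - 5*11**2)**2 = (-21 - 5*121)**2 = (-21 - 605)**2 = (-626)**2 = 391876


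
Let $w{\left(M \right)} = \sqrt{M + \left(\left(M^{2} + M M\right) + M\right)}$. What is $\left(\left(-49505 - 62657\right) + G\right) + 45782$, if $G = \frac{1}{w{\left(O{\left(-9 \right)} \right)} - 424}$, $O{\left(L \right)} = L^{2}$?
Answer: $- \frac{2762934846}{41623} - \frac{9 \sqrt{41}}{83246} \approx -66380.0$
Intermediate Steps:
$w{\left(M \right)} = \sqrt{2 M + 2 M^{2}}$ ($w{\left(M \right)} = \sqrt{M + \left(\left(M^{2} + M^{2}\right) + M\right)} = \sqrt{M + \left(2 M^{2} + M\right)} = \sqrt{M + \left(M + 2 M^{2}\right)} = \sqrt{2 M + 2 M^{2}}$)
$G = \frac{1}{-424 + 18 \sqrt{41}}$ ($G = \frac{1}{\sqrt{2} \sqrt{\left(-9\right)^{2} \left(1 + \left(-9\right)^{2}\right)} - 424} = \frac{1}{\sqrt{2} \sqrt{81 \left(1 + 81\right)} - 424} = \frac{1}{\sqrt{2} \sqrt{81 \cdot 82} - 424} = \frac{1}{\sqrt{2} \sqrt{6642} - 424} = \frac{1}{\sqrt{2} \cdot 9 \sqrt{82} - 424} = \frac{1}{18 \sqrt{41} - 424} = \frac{1}{-424 + 18 \sqrt{41}} \approx -0.0032389$)
$\left(\left(-49505 - 62657\right) + G\right) + 45782 = \left(\left(-49505 - 62657\right) - \left(\frac{106}{41623} + \frac{9 \sqrt{41}}{83246}\right)\right) + 45782 = \left(-112162 - \left(\frac{106}{41623} + \frac{9 \sqrt{41}}{83246}\right)\right) + 45782 = \left(- \frac{4668519032}{41623} - \frac{9 \sqrt{41}}{83246}\right) + 45782 = - \frac{2762934846}{41623} - \frac{9 \sqrt{41}}{83246}$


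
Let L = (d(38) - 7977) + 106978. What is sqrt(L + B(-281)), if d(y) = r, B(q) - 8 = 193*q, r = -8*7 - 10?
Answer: sqrt(44710) ≈ 211.45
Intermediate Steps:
r = -66 (r = -56 - 10 = -66)
B(q) = 8 + 193*q
d(y) = -66
L = 98935 (L = (-66 - 7977) + 106978 = -8043 + 106978 = 98935)
sqrt(L + B(-281)) = sqrt(98935 + (8 + 193*(-281))) = sqrt(98935 + (8 - 54233)) = sqrt(98935 - 54225) = sqrt(44710)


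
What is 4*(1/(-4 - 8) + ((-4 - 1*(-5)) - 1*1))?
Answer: -⅓ ≈ -0.33333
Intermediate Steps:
4*(1/(-4 - 8) + ((-4 - 1*(-5)) - 1*1)) = 4*(1/(-12) + ((-4 + 5) - 1)) = 4*(-1/12 + (1 - 1)) = 4*(-1/12 + 0) = 4*(-1/12) = -⅓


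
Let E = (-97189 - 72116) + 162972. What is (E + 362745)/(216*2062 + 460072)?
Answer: 12729/32338 ≈ 0.39362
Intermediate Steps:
E = -6333 (E = -169305 + 162972 = -6333)
(E + 362745)/(216*2062 + 460072) = (-6333 + 362745)/(216*2062 + 460072) = 356412/(445392 + 460072) = 356412/905464 = 356412*(1/905464) = 12729/32338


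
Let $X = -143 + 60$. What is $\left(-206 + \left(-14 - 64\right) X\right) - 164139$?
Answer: $-157871$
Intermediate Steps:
$X = -83$
$\left(-206 + \left(-14 - 64\right) X\right) - 164139 = \left(-206 + \left(-14 - 64\right) \left(-83\right)\right) - 164139 = \left(-206 - -6474\right) - 164139 = \left(-206 + 6474\right) - 164139 = 6268 - 164139 = -157871$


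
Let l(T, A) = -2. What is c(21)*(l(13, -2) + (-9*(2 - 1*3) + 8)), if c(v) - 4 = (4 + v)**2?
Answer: 9435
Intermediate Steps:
c(v) = 4 + (4 + v)**2
c(21)*(l(13, -2) + (-9*(2 - 1*3) + 8)) = (4 + (4 + 21)**2)*(-2 + (-9*(2 - 1*3) + 8)) = (4 + 25**2)*(-2 + (-9*(2 - 3) + 8)) = (4 + 625)*(-2 + (-9*(-1) + 8)) = 629*(-2 + (9 + 8)) = 629*(-2 + 17) = 629*15 = 9435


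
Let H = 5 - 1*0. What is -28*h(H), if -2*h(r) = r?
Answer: 70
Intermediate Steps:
H = 5 (H = 5 + 0 = 5)
h(r) = -r/2
-28*h(H) = -(-14)*5 = -28*(-5/2) = 70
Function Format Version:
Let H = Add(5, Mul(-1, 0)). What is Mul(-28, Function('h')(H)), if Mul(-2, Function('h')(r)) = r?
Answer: 70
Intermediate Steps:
H = 5 (H = Add(5, 0) = 5)
Function('h')(r) = Mul(Rational(-1, 2), r)
Mul(-28, Function('h')(H)) = Mul(-28, Mul(Rational(-1, 2), 5)) = Mul(-28, Rational(-5, 2)) = 70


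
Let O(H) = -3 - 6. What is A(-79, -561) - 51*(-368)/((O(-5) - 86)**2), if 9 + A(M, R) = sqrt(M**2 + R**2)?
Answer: -62457/9025 + sqrt(320962) ≈ 559.61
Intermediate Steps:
O(H) = -9
A(M, R) = -9 + sqrt(M**2 + R**2)
A(-79, -561) - 51*(-368)/((O(-5) - 86)**2) = (-9 + sqrt((-79)**2 + (-561)**2)) - 51*(-368)/((-9 - 86)**2) = (-9 + sqrt(6241 + 314721)) - (-18768)/((-95)**2) = (-9 + sqrt(320962)) - (-18768)/9025 = (-9 + sqrt(320962)) - 1*(-18768/9025) = (-9 + sqrt(320962)) + 18768/9025 = -62457/9025 + sqrt(320962)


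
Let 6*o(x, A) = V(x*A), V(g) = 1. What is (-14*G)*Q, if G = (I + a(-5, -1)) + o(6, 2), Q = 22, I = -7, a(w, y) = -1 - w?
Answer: 2618/3 ≈ 872.67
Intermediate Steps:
o(x, A) = ⅙ (o(x, A) = (⅙)*1 = ⅙)
G = -17/6 (G = (-7 + (-1 - 1*(-5))) + ⅙ = (-7 + (-1 + 5)) + ⅙ = (-7 + 4) + ⅙ = -3 + ⅙ = -17/6 ≈ -2.8333)
(-14*G)*Q = -14*(-17/6)*22 = (119/3)*22 = 2618/3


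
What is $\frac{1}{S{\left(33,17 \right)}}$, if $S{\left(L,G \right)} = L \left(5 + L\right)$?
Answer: $\frac{1}{1254} \approx 0.00079745$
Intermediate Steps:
$\frac{1}{S{\left(33,17 \right)}} = \frac{1}{33 \left(5 + 33\right)} = \frac{1}{33 \cdot 38} = \frac{1}{1254}$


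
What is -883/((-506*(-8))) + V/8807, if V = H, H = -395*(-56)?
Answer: 81765179/35650736 ≈ 2.2935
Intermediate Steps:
H = 22120
V = 22120
-883/((-506*(-8))) + V/8807 = -883/((-506*(-8))) + 22120/8807 = -883/4048 + 22120*(1/8807) = -883*1/4048 + 22120/8807 = -883/4048 + 22120/8807 = 81765179/35650736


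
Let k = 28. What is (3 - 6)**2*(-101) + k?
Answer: -881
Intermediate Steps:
(3 - 6)**2*(-101) + k = (3 - 6)**2*(-101) + 28 = (-3)**2*(-101) + 28 = 9*(-101) + 28 = -909 + 28 = -881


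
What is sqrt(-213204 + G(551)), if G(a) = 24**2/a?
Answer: 2*I*sqrt(16182157557)/551 ≈ 461.74*I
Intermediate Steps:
G(a) = 576/a
sqrt(-213204 + G(551)) = sqrt(-213204 + 576/551) = sqrt(-117474828/551) = 2*I*sqrt(16182157557)/551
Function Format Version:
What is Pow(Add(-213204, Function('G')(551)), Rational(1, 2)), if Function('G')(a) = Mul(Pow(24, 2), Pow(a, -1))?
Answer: Mul(Rational(2, 551), I, Pow(16182157557, Rational(1, 2))) ≈ Mul(461.74, I)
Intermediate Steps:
Function('G')(a) = Mul(576, Pow(a, -1))
Pow(Add(-213204, Function('G')(551)), Rational(1, 2)) = Pow(Add(-213204, Mul(576, Pow(551, -1))), Rational(1, 2)) = Pow(Add(-213204, Mul(576, Rational(1, 551))), Rational(1, 2)) = Pow(Add(-213204, Rational(576, 551)), Rational(1, 2)) = Pow(Rational(-117474828, 551), Rational(1, 2)) = Mul(Rational(2, 551), I, Pow(16182157557, Rational(1, 2)))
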